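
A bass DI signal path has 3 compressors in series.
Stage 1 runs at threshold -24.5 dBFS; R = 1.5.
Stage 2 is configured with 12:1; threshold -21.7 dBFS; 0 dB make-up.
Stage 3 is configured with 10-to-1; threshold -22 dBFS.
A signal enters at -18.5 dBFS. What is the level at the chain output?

Stage 1: -18.5 dBFS is 6 dB over -24.5 dBFS; at 1.5:1 that becomes 4 dB over, giving -20.5 dBFS.
Stage 2: -20.5 dBFS is 1.2 dB over -21.7 dBFS; at 12:1 that becomes 0.1 dB over, giving -21.6 dBFS.
Stage 3: 0.4 dB above -22 dBFS, reduced 10:1 to 0.04 dB above → -21.96 dBFS.

-21.96 dBFS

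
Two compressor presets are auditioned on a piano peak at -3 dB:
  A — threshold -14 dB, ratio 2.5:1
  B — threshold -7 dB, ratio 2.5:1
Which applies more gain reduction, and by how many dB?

A: 11 dB over, compressed to 4.4 dB over, so 6.6 dB of GR.
B: 4 dB over, compressed to 1.6 dB over, so 2.4 dB of GR.
Difference: 4.2 dB in favour of A.

A, by 4.2 dB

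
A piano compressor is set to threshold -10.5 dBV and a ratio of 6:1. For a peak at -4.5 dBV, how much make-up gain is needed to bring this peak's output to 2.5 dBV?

12 dB

The peak compresses to -10.5 + 6/6 = -9.5 dBV.
To reach 2.5 dBV requires 2.5 − (-9.5) = 12 dB of make-up.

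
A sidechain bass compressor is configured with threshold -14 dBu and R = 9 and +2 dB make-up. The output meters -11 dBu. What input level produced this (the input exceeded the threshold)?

-5 dBu

Stripping the +2 dB make-up gives -13 dBu at the gain stage.
The compressed level sits -13 − (-14) = 1 dB over threshold.
Input overshoot = R × output overshoot = 9 dB → input = -14 + 9 = -5 dBu.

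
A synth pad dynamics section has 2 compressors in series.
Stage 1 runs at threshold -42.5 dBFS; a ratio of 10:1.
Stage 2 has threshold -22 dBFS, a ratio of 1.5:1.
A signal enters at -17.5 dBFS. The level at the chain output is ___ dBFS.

Stage 1: overshoot 25 dB → 25/10 = 2.5 dB → -40 dBFS.
Stage 2: below threshold (-40 ≤ -22); passes unchanged; output -40 dBFS.

-40 dBFS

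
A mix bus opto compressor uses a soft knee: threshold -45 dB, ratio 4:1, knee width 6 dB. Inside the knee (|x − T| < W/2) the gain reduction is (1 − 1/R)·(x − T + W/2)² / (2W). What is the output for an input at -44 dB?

x − T + W/2 = -44 − (-45) + 3 = 4.
GR = (1 − 1/4) × 4² / 12 = 0.75 × 16 / 12 = 1 dB.
Output = -44 − 1 = -45 dB.

-45 dB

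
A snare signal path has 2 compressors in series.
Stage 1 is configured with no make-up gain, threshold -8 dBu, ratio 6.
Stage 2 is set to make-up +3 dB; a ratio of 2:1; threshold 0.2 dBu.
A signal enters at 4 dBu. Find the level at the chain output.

-3 dBu

Stage 1: overshoot 12 dB → 12/6 = 2 dB → -6 dBu.
Stage 2: -6 dBu ≤ 0.2 dBu, so stage 2 doesn't engage; make-up brings it to -3 dBu.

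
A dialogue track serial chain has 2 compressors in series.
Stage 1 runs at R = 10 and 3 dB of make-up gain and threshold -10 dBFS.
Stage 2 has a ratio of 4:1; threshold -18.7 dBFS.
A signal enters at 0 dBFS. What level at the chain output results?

Stage 1: 0 dBFS is 10 dB over -10 dBFS; at 10:1 that becomes 1 dB over, giving -9 dBFS; +3 dB make-up → -6 dBFS.
Stage 2: -6 dBFS is 12.7 dB over -18.7 dBFS; at 4:1 that becomes 3.175 dB over, giving -15.525 dBFS.

-15.525 dBFS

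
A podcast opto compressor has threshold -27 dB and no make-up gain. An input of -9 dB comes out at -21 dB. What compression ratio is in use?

Input overshoot = -9 − (-27) = 18 dB; output overshoot = -21 − (-27) = 6 dB.
Ratio = 18 / 6 = 3.

3:1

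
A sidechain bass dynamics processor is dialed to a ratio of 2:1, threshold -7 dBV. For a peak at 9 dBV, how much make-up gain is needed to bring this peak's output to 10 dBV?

Without make-up, output = threshold + overshoot/2 = -7 + 8 = 1 dBV.
Gap to target: 9 dB.

9 dB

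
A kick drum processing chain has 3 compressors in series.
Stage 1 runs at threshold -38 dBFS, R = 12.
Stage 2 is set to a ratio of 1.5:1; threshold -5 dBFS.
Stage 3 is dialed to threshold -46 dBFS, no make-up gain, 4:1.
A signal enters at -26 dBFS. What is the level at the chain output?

-43.75 dBFS

Stage 1: 12 dB above -38 dBFS, reduced 12:1 to 1 dB above → -37 dBFS.
Stage 2: -37 dBFS is at or below the -5 dBFS threshold — no compression; output -37 dBFS.
Stage 3: 9 dB above -46 dBFS, reduced 4:1 to 2.25 dB above → -43.75 dBFS.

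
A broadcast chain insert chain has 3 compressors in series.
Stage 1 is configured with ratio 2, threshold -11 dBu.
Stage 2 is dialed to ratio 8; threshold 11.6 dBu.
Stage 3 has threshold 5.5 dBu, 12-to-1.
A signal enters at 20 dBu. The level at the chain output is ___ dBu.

4.5 dBu

Stage 1: 20 dBu is 31 dB over -11 dBu; at 2:1 that becomes 15.5 dB over, giving 4.5 dBu.
Stage 2: below threshold (4.5 ≤ 11.6); passes unchanged; output 4.5 dBu.
Stage 3: 4.5 dBu ≤ 5.5 dBu, so stage 3 doesn't engage; output 4.5 dBu.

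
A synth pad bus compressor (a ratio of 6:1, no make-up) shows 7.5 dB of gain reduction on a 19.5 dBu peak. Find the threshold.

Gain reduction = 19.5 − 12 = 7.5 dB; output overshoot = GR / (R − 1) = 7.5 / 5 = 1.5 dB.
Threshold = output − output overshoot = 12 − 1.5 = 10.5 dBu.

10.5 dBu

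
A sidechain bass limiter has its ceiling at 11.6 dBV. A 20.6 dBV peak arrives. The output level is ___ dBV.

11.6 dBV

At ∞:1, everything above 11.6 dBV is held at the ceiling.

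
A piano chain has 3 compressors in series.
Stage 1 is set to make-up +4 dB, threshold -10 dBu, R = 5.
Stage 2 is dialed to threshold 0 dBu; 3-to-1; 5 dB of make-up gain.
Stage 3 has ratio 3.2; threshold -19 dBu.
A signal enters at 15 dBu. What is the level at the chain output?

Stage 1: 25 dB above -10 dBu, reduced 5:1 to 5 dB above → -5 dBu; +4 dB make-up → -1 dBu.
Stage 2: -1 dBu is at or below the 0 dBu threshold — no compression; make-up brings it to 4 dBu.
Stage 3: 23 dB above -19 dBu, reduced 3.2:1 to 7.1875 dB above → -11.8125 dBu.

-11.8125 dBu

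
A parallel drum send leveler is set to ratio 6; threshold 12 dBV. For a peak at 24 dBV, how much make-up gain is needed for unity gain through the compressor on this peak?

10 dB

The peak compresses to 12 + 12/6 = 14 dBV.
To reach 24 dBV requires 24 − 14 = 10 dB of make-up.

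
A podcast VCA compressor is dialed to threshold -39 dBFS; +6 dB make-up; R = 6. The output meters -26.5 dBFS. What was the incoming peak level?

0 dBFS

Stripping the +6 dB make-up gives -32.5 dBFS at the gain stage.
Post-compression overshoot = -32.5 − (-39) = 6.5 dB.
Input overshoot = R × output overshoot = 39 dB → input = -39 + 39 = 0 dBFS.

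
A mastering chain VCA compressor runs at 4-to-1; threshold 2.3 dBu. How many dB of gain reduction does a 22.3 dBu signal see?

22.3 dBu exceeds the threshold by 20 dB.
A 4:1 ratio leaves 5 dB of that excess.
GR = overshoot in − overshoot out = 20 − 5 = 15 dB.

15 dB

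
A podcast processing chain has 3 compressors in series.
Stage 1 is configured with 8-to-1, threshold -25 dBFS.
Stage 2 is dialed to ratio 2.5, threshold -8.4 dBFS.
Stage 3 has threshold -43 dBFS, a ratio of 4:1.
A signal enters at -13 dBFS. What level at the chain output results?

Stage 1: overshoot 12 dB → 12/8 = 1.5 dB → -23.5 dBFS.
Stage 2: -23.5 dBFS is at or below the -8.4 dBFS threshold — no compression; output -23.5 dBFS.
Stage 3: 19.5 dB above -43 dBFS, reduced 4:1 to 4.875 dB above → -38.125 dBFS.

-38.125 dBFS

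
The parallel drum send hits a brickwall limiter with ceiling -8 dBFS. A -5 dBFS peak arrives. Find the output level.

The limiter clamps the peak to its -8 dBFS ceiling.

-8 dBFS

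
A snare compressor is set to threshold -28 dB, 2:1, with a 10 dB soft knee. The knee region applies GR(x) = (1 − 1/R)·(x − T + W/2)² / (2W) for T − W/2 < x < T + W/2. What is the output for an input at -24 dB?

x − T + W/2 = -24 − (-28) + 5 = 9.
GR = (1 − 1/2) × 9² / 20 = 0.5 × 81 / 20 = 2.025 dB.
Output = -24 − 2.025 = -26.025 dB.

-26.025 dB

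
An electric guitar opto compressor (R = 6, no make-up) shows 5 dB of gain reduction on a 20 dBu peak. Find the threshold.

Let T be the threshold. Output overshoot = (input overshoot)/R, so 15 − T = (20 − T)/6.
6·(15 − T) = 20 − T → 5·T = 90 − 20 = 70.
T = 70/5 = 14 dBu.

14 dBu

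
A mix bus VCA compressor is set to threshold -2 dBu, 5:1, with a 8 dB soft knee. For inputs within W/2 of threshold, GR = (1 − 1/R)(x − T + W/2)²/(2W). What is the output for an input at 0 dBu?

-1.8 dBu

x − T + W/2 = 0 − (-2) + 4 = 6.
GR = (1 − 1/5) × 6² / 16 = 0.8 × 36 / 16 = 1.8 dB.
Output = 0 − 1.8 = -1.8 dBu.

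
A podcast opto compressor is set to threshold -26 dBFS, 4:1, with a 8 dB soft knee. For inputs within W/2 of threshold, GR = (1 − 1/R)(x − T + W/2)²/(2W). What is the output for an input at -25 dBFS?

x − T + W/2 = -25 − (-26) + 4 = 5.
GR = (1 − 1/4) × 5² / 16 = 0.75 × 25 / 16 = 1.171875 dB.
Output = -25 − 1.171875 = -26.171875 dBFS.

-26.171875 dBFS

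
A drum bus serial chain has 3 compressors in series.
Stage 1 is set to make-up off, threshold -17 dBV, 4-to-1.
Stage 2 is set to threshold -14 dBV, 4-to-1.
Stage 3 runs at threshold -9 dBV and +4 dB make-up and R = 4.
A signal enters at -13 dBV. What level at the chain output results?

Stage 1: overshoot 4 dB → 4/4 = 1 dB → -16 dBV.
Stage 2: -16 dBV ≤ -14 dBV, so stage 2 doesn't engage; output -16 dBV.
Stage 3: below threshold (-16 ≤ -9); passes unchanged; make-up brings it to -12 dBV.

-12 dBV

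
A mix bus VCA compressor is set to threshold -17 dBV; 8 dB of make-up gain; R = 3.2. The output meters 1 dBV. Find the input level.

Remove make-up: 1 − 8 = -7 dBV.
That's 10 dB above the -17 dBV threshold.
Undo the ratio: input overshoot = 10 × 3.2 = 32 dB, giving input = 15 dBV.

15 dBV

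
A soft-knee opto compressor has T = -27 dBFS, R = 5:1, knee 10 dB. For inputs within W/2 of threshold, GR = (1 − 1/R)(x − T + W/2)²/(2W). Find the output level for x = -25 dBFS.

x − T + W/2 = -25 − (-27) + 5 = 7.
GR = (1 − 1/5) × 7² / 20 = 0.8 × 49 / 20 = 1.96 dB.
Output = -25 − 1.96 = -26.96 dBFS.

-26.96 dBFS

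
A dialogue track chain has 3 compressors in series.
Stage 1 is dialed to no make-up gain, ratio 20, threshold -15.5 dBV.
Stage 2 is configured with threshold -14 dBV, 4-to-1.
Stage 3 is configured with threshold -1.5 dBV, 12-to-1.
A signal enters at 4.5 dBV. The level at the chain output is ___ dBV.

-14.5 dBV

Stage 1: 4.5 dBV is 20 dB over -15.5 dBV; at 20:1 that becomes 1 dB over, giving -14.5 dBV.
Stage 2: below threshold (-14.5 ≤ -14); passes unchanged; output -14.5 dBV.
Stage 3: -14.5 dBV is at or below the -1.5 dBV threshold — no compression; output -14.5 dBV.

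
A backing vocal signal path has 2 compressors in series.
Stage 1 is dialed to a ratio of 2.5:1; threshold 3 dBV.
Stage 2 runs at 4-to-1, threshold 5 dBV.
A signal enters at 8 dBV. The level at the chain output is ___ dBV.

Stage 1: 8 dBV is 5 dB over 3 dBV; at 2.5:1 that becomes 2 dB over, giving 5 dBV.
Stage 2: 5 dBV ≤ 5 dBV, so stage 2 doesn't engage; output 5 dBV.

5 dBV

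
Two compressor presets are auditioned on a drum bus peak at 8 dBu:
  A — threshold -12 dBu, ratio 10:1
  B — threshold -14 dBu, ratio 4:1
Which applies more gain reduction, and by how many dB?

A, by 1.5 dB

A: GR = 20 − 20/10 = 18 dB.
B: GR = 22 − 22/4 = 16.5 dB.
Difference: 1.5 dB in favour of A.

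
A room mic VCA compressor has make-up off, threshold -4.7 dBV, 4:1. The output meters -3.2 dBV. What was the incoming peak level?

Post-compression overshoot = -3.2 − (-4.7) = 1.5 dB.
Input overshoot = R × output overshoot = 6 dB → input = -4.7 + 6 = 1.3 dBV.

1.3 dBV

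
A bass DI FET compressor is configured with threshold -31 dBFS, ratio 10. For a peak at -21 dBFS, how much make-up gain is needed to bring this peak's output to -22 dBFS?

8 dB

Without make-up, output = threshold + overshoot/10 = -31 + 1 = -30 dBFS.
Gap to target: 8 dB.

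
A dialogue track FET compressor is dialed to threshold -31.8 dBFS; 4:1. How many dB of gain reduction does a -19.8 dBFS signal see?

-19.8 dBFS exceeds the threshold by 12 dB.
After 4:1 compression the overshoot becomes 12/4 = 3 dB.
Gain reduction = 12 − 3 = 9 dB.

9 dB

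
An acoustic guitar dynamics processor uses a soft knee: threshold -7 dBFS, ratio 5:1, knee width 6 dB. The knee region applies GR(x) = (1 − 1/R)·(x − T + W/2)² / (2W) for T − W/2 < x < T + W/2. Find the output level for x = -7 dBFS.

-7.6 dBFS

x − T + W/2 = -7 − (-7) + 3 = 3.
GR = (1 − 1/5) × 3² / 12 = 0.8 × 9 / 12 = 0.6 dB.
Output = -7 − 0.6 = -7.6 dBFS.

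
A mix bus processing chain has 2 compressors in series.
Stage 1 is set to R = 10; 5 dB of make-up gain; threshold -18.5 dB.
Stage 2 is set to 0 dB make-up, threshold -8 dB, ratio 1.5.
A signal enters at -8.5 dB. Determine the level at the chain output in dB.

Stage 1: overshoot 10 dB → 10/10 = 1 dB → -17.5 dB; +5 dB make-up → -12.5 dB.
Stage 2: below threshold (-12.5 ≤ -8); passes unchanged; output -12.5 dB.

-12.5 dB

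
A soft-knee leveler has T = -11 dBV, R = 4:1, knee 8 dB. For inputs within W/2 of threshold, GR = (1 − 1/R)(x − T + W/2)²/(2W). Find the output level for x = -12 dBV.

-12.421875 dBV

x − T + W/2 = -12 − (-11) + 4 = 3.
GR = (1 − 1/4) × 3² / 16 = 0.75 × 9 / 16 = 0.421875 dB.
Output = -12 − 0.421875 = -12.421875 dBV.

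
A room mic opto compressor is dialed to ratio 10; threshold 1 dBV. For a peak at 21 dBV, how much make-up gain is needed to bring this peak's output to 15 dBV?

Without make-up, output = threshold + overshoot/10 = 1 + 2 = 3 dBV.
Gap to target: 12 dB.

12 dB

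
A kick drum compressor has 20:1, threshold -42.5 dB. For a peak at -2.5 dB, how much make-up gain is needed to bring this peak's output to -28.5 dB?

Overshoot 40 dB → 40/20 = 2 dB after compression, so the compressed level is -42.5 + 2 = -40.5 dB.
Make-up = target − compressed = -28.5 − (-40.5) = 12 dB.

12 dB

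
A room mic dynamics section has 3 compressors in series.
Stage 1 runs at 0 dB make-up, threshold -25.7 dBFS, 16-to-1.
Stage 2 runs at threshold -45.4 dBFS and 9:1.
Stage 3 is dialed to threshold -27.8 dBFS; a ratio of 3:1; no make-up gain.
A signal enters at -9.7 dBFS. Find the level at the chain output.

-43.1 dBFS

Stage 1: overshoot 16 dB → 16/16 = 1 dB → -24.7 dBFS.
Stage 2: -24.7 dBFS is 20.7 dB over -45.4 dBFS; at 9:1 that becomes 2.3 dB over, giving -43.1 dBFS.
Stage 3: below threshold (-43.1 ≤ -27.8); passes unchanged; output -43.1 dBFS.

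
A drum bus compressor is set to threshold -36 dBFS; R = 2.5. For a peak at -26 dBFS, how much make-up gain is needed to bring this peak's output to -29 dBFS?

3 dB

Overshoot 10 dB → 10/2.5 = 4 dB after compression, so the compressed level is -36 + 4 = -32 dBFS.
Make-up = target − compressed = -29 − (-32) = 3 dB.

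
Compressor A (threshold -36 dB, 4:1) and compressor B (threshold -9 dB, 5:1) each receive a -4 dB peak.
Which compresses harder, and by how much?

A: overshoot 32 dB → output overshoot 8 dB → GR 24 dB.
B: overshoot 5 dB → output overshoot 1 dB → GR 4 dB.
Difference: 20 dB in favour of A.

A, by 20 dB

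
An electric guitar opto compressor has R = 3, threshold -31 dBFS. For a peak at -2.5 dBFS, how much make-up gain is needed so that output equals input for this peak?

19 dB

Without make-up, output = threshold + overshoot/3 = -31 + 9.5 = -21.5 dBFS.
Gap to target: 19 dB.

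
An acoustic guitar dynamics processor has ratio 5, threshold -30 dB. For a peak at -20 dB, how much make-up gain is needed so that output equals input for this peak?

The peak compresses to -30 + 10/5 = -28 dB.
To reach -20 dB requires -20 − (-28) = 8 dB of make-up.

8 dB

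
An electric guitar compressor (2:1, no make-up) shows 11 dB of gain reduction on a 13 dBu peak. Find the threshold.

Input is 22 dB above T (since output overshoot × R = input overshoot: (2 − T)·2 = 13 − T gives T = -9 dBu).
Check: -9 + (13 − (-9))/2 = -9 + 11 = 2 dBu. ✓

-9 dBu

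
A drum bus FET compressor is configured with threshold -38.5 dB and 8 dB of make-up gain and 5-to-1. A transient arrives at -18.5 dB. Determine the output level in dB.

-26.5 dB

The input is 20 dB above the -38.5 dB threshold.
At 5:1 the overshoot is divided by 5, leaving 4 dB above threshold.
Output = -38.5 + 4 = -34.5 dB; make-up adds 8 dB, giving -26.5 dB.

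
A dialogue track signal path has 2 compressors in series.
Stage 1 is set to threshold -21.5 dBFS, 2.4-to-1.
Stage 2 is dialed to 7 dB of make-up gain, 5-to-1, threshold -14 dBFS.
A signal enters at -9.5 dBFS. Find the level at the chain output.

-9.5 dBFS

Stage 1: 12 dB above -21.5 dBFS, reduced 2.4:1 to 5 dB above → -16.5 dBFS.
Stage 2: -16.5 dBFS is at or below the -14 dBFS threshold — no compression; make-up brings it to -9.5 dBFS.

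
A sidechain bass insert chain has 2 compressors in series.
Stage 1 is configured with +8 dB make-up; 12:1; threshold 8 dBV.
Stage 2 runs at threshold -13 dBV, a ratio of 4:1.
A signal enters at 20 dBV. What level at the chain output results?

Stage 1: 20 dBV is 12 dB over 8 dBV; at 12:1 that becomes 1 dB over, giving 9 dBV; +8 dB make-up → 17 dBV.
Stage 2: overshoot 30 dB → 30/4 = 7.5 dB → -5.5 dBV.

-5.5 dBV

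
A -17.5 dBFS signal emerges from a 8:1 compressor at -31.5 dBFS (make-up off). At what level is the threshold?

-33.5 dBFS

Input is 16 dB above T (since output overshoot × R = input overshoot: (-31.5 − T)·8 = -17.5 − T gives T = -33.5 dBFS).
Check: -33.5 + (-17.5 − (-33.5))/8 = -33.5 + 2 = -31.5 dBFS. ✓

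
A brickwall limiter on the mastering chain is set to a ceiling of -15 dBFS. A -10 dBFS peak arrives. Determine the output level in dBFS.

The limiter clamps the peak to its -15 dBFS ceiling.

-15 dBFS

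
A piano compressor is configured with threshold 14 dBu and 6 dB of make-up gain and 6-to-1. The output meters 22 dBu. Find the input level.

26 dBu

Stripping the +6 dB make-up gives 16 dBu at the gain stage.
Post-compression overshoot = 16 − 14 = 2 dB.
Input overshoot = R × output overshoot = 12 dB → input = 14 + 12 = 26 dBu.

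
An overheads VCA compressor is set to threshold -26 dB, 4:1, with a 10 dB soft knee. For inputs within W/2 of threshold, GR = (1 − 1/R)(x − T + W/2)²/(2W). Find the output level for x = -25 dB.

-26.35 dB

x − T + W/2 = -25 − (-26) + 5 = 6.
GR = (1 − 1/4) × 6² / 20 = 0.75 × 36 / 20 = 1.35 dB.
Output = -25 − 1.35 = -26.35 dB.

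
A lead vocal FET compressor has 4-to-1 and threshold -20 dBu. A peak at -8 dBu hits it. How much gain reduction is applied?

Overshoot = -8 − (-20) = 12 dB.
After 4:1 compression the overshoot becomes 12/4 = 3 dB.
So the signal is attenuated by 12 − 3 = 9 dB.

9 dB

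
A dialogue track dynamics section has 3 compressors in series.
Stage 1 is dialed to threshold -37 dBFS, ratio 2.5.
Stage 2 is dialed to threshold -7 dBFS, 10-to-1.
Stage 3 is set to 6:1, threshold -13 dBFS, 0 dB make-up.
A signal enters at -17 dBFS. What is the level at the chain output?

Stage 1: 20 dB above -37 dBFS, reduced 2.5:1 to 8 dB above → -29 dBFS.
Stage 2: -29 dBFS ≤ -7 dBFS, so stage 2 doesn't engage; output -29 dBFS.
Stage 3: -29 dBFS is at or below the -13 dBFS threshold — no compression; output -29 dBFS.

-29 dBFS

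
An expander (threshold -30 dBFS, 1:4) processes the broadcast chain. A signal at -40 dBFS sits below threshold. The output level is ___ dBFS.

The input is 10 dB below the -30 dBFS threshold.
A 1:4 expander multiplies undershoot by 4: 10 × 4 = 40 dB below threshold.
Output = -30 − 40 = -70 dBFS.

-70 dBFS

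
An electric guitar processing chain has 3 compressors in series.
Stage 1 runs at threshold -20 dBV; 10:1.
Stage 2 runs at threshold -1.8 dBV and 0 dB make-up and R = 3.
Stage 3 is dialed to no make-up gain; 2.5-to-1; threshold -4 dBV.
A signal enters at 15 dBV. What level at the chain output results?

-16.5 dBV

Stage 1: 35 dB above -20 dBV, reduced 10:1 to 3.5 dB above → -16.5 dBV.
Stage 2: below threshold (-16.5 ≤ -1.8); passes unchanged; output -16.5 dBV.
Stage 3: -16.5 dBV ≤ -4 dBV, so stage 3 doesn't engage; output -16.5 dBV.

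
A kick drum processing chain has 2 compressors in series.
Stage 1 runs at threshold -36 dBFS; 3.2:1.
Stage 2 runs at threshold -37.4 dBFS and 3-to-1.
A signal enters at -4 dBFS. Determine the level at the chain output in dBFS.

-33.6 dBFS

Stage 1: overshoot 32 dB → 32/3.2 = 10 dB → -26 dBFS.
Stage 2: -26 dBFS is 11.4 dB over -37.4 dBFS; at 3:1 that becomes 3.8 dB over, giving -33.6 dBFS.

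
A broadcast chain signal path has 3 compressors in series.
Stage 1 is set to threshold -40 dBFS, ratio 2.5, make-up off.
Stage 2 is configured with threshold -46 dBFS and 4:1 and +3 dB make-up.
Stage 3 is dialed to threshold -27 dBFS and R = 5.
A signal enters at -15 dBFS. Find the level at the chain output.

-39 dBFS

Stage 1: overshoot 25 dB → 25/2.5 = 10 dB → -30 dBFS.
Stage 2: 16 dB above -46 dBFS, reduced 4:1 to 4 dB above → -42 dBFS; +3 dB make-up → -39 dBFS.
Stage 3: -39 dBFS ≤ -27 dBFS, so stage 3 doesn't engage; output -39 dBFS.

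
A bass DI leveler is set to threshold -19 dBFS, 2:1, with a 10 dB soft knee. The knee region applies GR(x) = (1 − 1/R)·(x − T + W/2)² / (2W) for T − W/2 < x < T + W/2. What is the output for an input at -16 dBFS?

-17.6 dBFS

x − T + W/2 = -16 − (-19) + 5 = 8.
GR = (1 − 1/2) × 8² / 20 = 0.5 × 64 / 20 = 1.6 dB.
Output = -16 − 1.6 = -17.6 dBFS.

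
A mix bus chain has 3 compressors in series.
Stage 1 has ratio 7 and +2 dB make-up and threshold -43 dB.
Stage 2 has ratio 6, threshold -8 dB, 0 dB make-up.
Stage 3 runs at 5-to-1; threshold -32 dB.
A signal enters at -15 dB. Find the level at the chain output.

-37 dB

Stage 1: -15 dB is 28 dB over -43 dB; at 7:1 that becomes 4 dB over, giving -39 dB; +2 dB make-up → -37 dB.
Stage 2: -37 dB is at or below the -8 dB threshold — no compression; output -37 dB.
Stage 3: -37 dB is at or below the -32 dB threshold — no compression; output -37 dB.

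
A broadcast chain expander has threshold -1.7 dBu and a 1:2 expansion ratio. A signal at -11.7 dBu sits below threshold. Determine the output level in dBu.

Below threshold, a 1:2 expander applies gain = (2−1)×(T − x) of attenuation.
(2−1) × 10 = 10 dB, so output = -11.7 − 10 = -21.7 dBu.

-21.7 dBu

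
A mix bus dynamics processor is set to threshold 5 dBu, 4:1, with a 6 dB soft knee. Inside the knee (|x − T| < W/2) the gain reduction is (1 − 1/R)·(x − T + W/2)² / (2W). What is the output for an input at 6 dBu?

5 dBu

x − T + W/2 = 6 − 5 + 3 = 4.
GR = (1 − 1/4) × 4² / 12 = 0.75 × 16 / 12 = 1 dB.
Output = 6 − 1 = 5 dBu.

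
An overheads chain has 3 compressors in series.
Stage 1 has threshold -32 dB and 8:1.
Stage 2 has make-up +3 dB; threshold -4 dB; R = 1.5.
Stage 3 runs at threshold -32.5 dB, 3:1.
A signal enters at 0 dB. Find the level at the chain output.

Stage 1: 32 dB above -32 dB, reduced 8:1 to 4 dB above → -28 dB.
Stage 2: below threshold (-28 ≤ -4); passes unchanged; make-up brings it to -25 dB.
Stage 3: overshoot 7.5 dB → 7.5/3 = 2.5 dB → -30 dB.

-30 dB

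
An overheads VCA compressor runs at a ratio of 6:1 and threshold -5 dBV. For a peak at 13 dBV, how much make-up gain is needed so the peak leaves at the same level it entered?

15 dB

The peak compresses to -5 + 18/6 = -2 dBV.
To reach 13 dBV requires 13 − (-2) = 15 dB of make-up.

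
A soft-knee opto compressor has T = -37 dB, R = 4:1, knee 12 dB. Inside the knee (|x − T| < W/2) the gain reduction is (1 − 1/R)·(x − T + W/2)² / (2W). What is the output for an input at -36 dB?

x − T + W/2 = -36 − (-37) + 6 = 7.
GR = (1 − 1/4) × 7² / 24 = 0.75 × 49 / 24 = 1.53125 dB.
Output = -36 − 1.53125 = -37.53125 dB.

-37.53125 dB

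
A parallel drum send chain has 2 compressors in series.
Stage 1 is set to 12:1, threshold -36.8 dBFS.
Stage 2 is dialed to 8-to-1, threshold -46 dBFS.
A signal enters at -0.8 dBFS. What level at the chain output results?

Stage 1: 36 dB above -36.8 dBFS, reduced 12:1 to 3 dB above → -33.8 dBFS.
Stage 2: overshoot 12.2 dB → 12.2/8 = 1.525 dB → -44.475 dBFS.

-44.475 dBFS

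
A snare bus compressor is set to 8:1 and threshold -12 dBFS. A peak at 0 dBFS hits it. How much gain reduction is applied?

10.5 dB

The signal is 12 dB above threshold.
After 8:1 compression the overshoot becomes 12/8 = 1.5 dB.
GR = overshoot in − overshoot out = 12 − 1.5 = 10.5 dB.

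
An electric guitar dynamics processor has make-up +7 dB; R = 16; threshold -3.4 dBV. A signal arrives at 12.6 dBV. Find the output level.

4.6 dBV

12.6 dBV sits 16 dB over threshold.
The 16 dB excess becomes 1 dB after 16:1 reduction.
That puts the output at -2.4 dBV; make-up adds 7 dB, giving 4.6 dBV.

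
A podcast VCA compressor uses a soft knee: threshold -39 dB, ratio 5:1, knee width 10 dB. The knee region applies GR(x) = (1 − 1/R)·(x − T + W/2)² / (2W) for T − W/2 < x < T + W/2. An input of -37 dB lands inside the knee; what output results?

x − T + W/2 = -37 − (-39) + 5 = 7.
GR = (1 − 1/5) × 7² / 20 = 0.8 × 49 / 20 = 1.96 dB.
Output = -37 − 1.96 = -38.96 dB.

-38.96 dB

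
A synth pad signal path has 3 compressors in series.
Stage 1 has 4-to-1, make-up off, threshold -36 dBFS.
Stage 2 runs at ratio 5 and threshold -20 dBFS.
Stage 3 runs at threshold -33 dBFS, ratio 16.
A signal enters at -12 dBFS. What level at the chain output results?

Stage 1: overshoot 24 dB → 24/4 = 6 dB → -30 dBFS.
Stage 2: -30 dBFS ≤ -20 dBFS, so stage 2 doesn't engage; output -30 dBFS.
Stage 3: 3 dB above -33 dBFS, reduced 16:1 to 0.1875 dB above → -32.8125 dBFS.

-32.8125 dBFS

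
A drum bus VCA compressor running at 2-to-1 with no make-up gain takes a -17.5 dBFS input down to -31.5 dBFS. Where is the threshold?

-45.5 dBFS

Let T be the threshold. Output overshoot = (input overshoot)/R, so -31.5 − T = (-17.5 − T)/2.
2·(-31.5 − T) = -17.5 − T → 1·T = -63 − (-17.5) = -45.5.
T = -45.5/1 = -45.5 dBFS.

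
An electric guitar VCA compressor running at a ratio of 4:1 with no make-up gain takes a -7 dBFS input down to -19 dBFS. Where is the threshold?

-23 dBFS

Input is 16 dB above T (since output overshoot × R = input overshoot: (-19 − T)·4 = -7 − T gives T = -23 dBFS).
Check: -23 + (-7 − (-23))/4 = -23 + 4 = -19 dBFS. ✓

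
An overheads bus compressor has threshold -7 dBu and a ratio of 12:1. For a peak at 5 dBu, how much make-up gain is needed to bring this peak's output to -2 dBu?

Without make-up, output = threshold + overshoot/12 = -7 + 1 = -6 dBu.
Gap to target: 4 dB.

4 dB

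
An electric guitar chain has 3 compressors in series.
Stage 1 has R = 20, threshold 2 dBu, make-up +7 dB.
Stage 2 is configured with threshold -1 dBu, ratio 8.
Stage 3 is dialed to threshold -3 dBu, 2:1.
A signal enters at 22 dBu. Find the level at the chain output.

Stage 1: overshoot 20 dB → 20/20 = 1 dB → 3 dBu; +7 dB make-up → 10 dBu.
Stage 2: overshoot 11 dB → 11/8 = 1.375 dB → 0.375 dBu.
Stage 3: overshoot 3.375 dB → 3.375/2 = 1.6875 dB → -1.3125 dBu.

-1.3125 dBu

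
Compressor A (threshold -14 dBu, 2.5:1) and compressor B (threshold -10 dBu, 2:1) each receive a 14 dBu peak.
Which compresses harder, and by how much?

A, by 4.8 dB

A: overshoot 28 dB → output overshoot 11.2 dB → GR 16.8 dB.
B: overshoot 24 dB → output overshoot 12 dB → GR 12 dB.
A applies 4.8 dB more gain reduction.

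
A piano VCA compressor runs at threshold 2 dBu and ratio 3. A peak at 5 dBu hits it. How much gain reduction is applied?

2 dB

Overshoot = 5 − 2 = 3 dB.
At 3:1, output sits 3/3 = 1 dB above threshold.
Gain reduction = 3 − 1 = 2 dB.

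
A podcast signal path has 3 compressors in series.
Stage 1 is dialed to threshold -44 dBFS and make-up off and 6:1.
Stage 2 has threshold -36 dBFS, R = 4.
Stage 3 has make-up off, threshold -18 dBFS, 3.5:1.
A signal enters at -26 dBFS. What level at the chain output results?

Stage 1: -26 dBFS is 18 dB over -44 dBFS; at 6:1 that becomes 3 dB over, giving -41 dBFS.
Stage 2: -41 dBFS is at or below the -36 dBFS threshold — no compression; output -41 dBFS.
Stage 3: -41 dBFS is at or below the -18 dBFS threshold — no compression; output -41 dBFS.

-41 dBFS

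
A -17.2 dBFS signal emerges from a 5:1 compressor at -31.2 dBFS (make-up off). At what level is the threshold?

Input is 17.5 dB above T (since output overshoot × R = input overshoot: (-31.2 − T)·5 = -17.2 − T gives T = -34.7 dBFS).
Check: -34.7 + (-17.2 − (-34.7))/5 = -34.7 + 3.5 = -31.2 dBFS. ✓

-34.7 dBFS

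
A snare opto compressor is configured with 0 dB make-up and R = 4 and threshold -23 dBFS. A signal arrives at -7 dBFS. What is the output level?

Overshoot: -7 − (-23) = 16 dB.
4:1 compression reduces that to 16/4 = 4 dB over.
That puts the output at -19 dBFS.

-19 dBFS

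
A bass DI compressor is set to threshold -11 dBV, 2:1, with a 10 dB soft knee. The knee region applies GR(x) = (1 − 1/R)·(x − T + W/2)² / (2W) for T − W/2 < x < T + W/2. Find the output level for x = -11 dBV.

x − T + W/2 = -11 − (-11) + 5 = 5.
GR = (1 − 1/2) × 5² / 20 = 0.5 × 25 / 20 = 0.625 dB.
Output = -11 − 0.625 = -11.625 dBV.

-11.625 dBV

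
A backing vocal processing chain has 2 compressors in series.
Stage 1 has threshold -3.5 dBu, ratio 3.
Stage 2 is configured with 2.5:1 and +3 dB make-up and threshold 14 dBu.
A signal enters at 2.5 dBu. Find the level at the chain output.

Stage 1: 6 dB above -3.5 dBu, reduced 3:1 to 2 dB above → -1.5 dBu.
Stage 2: -1.5 dBu ≤ 14 dBu, so stage 2 doesn't engage; make-up brings it to 1.5 dBu.

1.5 dBu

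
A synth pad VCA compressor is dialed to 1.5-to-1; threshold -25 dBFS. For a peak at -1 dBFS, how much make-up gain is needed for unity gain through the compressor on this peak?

8 dB

Overshoot 24 dB → 24/1.5 = 16 dB after compression, so the compressed level is -25 + 16 = -9 dBFS.
Make-up = target − compressed = -1 − (-9) = 8 dB.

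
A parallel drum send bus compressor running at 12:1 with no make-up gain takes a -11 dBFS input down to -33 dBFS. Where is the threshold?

-35 dBFS

Gain reduction = -11 − (-33) = 22 dB; output overshoot = GR / (R − 1) = 22 / 11 = 2 dB.
Threshold = output − output overshoot = -33 − 2 = -35 dBFS.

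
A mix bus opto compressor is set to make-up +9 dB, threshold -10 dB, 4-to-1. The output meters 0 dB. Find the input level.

-6 dB

Before make-up, the level was 0 − 9 = -9 dB.
Post-compression overshoot = -9 − (-10) = 1 dB.
Before 4:1 compression the overshoot was 1 × 4 = 4 dB, so input = -10 + 4 = -6 dB.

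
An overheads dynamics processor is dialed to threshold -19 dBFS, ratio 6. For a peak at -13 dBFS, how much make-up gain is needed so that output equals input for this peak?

Without make-up, output = threshold + overshoot/6 = -19 + 1 = -18 dBFS.
Gap to target: 5 dB.

5 dB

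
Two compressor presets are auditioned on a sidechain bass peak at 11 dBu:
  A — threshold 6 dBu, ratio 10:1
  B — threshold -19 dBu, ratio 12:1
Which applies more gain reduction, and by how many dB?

A: GR = 5 − 5/10 = 4.5 dB.
B: GR = 30 − 30/12 = 27.5 dB.
B applies 23 dB more gain reduction.

B, by 23 dB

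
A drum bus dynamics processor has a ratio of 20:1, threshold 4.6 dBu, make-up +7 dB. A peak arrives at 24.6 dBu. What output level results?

12.6 dBu

24.6 dBu sits 20 dB over threshold.
20:1 compression reduces that to 20/20 = 1 dB over.
That puts the output at 5.6 dBu; make-up adds 7 dB, giving 12.6 dBu.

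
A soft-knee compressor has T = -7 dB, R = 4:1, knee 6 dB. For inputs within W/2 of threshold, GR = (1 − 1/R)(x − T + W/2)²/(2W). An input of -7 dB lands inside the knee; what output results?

x − T + W/2 = -7 − (-7) + 3 = 3.
GR = (1 − 1/4) × 3² / 12 = 0.75 × 9 / 12 = 0.5625 dB.
Output = -7 − 0.5625 = -7.5625 dB.

-7.5625 dB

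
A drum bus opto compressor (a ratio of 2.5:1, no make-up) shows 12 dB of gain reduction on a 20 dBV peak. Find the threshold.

0 dBV

Input is 20 dB above T (since output overshoot × R = input overshoot: (8 − T)·2.5 = 20 − T gives T = 0 dBV).
Check: 0 + (20 − 0)/2.5 = 0 + 8 = 8 dBV. ✓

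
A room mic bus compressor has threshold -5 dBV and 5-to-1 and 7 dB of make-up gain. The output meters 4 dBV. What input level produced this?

5 dBV

Before make-up, the level was 4 − 7 = -3 dBV.
Post-compression overshoot = -3 − (-5) = 2 dB.
Input overshoot = R × output overshoot = 10 dB → input = -5 + 10 = 5 dBV.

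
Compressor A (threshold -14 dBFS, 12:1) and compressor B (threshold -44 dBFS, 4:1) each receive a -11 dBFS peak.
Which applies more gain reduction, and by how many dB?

B, by 22 dB

A: 3 dB over, compressed to 0.25 dB over, so 2.75 dB of GR.
B: 33 dB over, compressed to 8.25 dB over, so 24.75 dB of GR.
B reduces 22 dB more.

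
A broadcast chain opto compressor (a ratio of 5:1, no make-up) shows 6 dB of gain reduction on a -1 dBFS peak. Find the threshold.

-8.5 dBFS

Let T be the threshold. Output overshoot = (input overshoot)/R, so -7 − T = (-1 − T)/5.
5·(-7 − T) = -1 − T → 4·T = -35 − (-1) = -34.
T = -34/4 = -8.5 dBFS.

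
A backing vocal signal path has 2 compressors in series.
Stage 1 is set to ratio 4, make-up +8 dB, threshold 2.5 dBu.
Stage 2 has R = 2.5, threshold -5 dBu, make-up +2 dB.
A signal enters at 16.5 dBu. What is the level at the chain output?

Stage 1: overshoot 14 dB → 14/4 = 3.5 dB → 6 dBu; +8 dB make-up → 14 dBu.
Stage 2: 19 dB above -5 dBu, reduced 2.5:1 to 7.6 dB above → 2.6 dBu; +2 dB make-up → 4.6 dBu.

4.6 dBu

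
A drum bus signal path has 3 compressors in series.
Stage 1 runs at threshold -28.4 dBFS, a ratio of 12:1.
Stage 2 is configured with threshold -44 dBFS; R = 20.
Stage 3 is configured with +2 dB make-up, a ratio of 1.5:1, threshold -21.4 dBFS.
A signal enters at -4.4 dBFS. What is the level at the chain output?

Stage 1: overshoot 24 dB → 24/12 = 2 dB → -26.4 dBFS.
Stage 2: overshoot 17.6 dB → 17.6/20 = 0.88 dB → -43.12 dBFS.
Stage 3: -43.12 dBFS ≤ -21.4 dBFS, so stage 3 doesn't engage; make-up brings it to -41.12 dBFS.

-41.12 dBFS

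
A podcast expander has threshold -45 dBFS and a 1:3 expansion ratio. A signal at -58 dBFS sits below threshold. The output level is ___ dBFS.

-84 dBFS

Undershoot = (-45) − (-58) = 13 dB.
At 1:3, that expands to 39 dB under threshold.
Output = -45 − 39 = -84 dBFS.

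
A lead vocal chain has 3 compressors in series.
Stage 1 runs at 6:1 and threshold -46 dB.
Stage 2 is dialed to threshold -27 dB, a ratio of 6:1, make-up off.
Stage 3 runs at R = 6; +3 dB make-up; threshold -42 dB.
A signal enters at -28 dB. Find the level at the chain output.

-40 dB

Stage 1: overshoot 18 dB → 18/6 = 3 dB → -43 dB.
Stage 2: below threshold (-43 ≤ -27); passes unchanged; output -43 dB.
Stage 3: -43 dB ≤ -42 dB, so stage 3 doesn't engage; make-up brings it to -40 dB.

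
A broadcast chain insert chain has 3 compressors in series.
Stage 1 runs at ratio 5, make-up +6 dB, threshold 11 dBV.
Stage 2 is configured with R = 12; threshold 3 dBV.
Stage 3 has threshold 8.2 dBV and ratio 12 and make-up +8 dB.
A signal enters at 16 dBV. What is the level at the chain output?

12.25 dBV

Stage 1: 5 dB above 11 dBV, reduced 5:1 to 1 dB above → 12 dBV; +6 dB make-up → 18 dBV.
Stage 2: overshoot 15 dB → 15/12 = 1.25 dB → 4.25 dBV.
Stage 3: below threshold (4.25 ≤ 8.2); passes unchanged; make-up brings it to 12.25 dBV.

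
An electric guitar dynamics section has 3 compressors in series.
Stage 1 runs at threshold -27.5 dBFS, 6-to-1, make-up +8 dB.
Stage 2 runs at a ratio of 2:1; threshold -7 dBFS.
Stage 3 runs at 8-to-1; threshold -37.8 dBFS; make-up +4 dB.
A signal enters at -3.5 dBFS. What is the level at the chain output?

-31.0125 dBFS

Stage 1: overshoot 24 dB → 24/6 = 4 dB → -23.5 dBFS; +8 dB make-up → -15.5 dBFS.
Stage 2: -15.5 dBFS is at or below the -7 dBFS threshold — no compression; output -15.5 dBFS.
Stage 3: overshoot 22.3 dB → 22.3/8 = 2.7875 dB → -35.0125 dBFS; +4 dB make-up → -31.0125 dBFS.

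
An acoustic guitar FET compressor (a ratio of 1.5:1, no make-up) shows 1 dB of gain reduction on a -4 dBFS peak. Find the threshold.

Gain reduction = -4 − (-5) = 1 dB; output overshoot = GR / (R − 1) = 1 / 0.5 = 2 dB.
Threshold = output − output overshoot = -5 − 2 = -7 dBFS.

-7 dBFS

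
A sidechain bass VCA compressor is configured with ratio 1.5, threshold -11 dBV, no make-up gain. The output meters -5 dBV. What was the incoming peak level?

-2 dBV

The compressed level sits -5 − (-11) = 6 dB over threshold.
Before 1.5:1 compression the overshoot was 6 × 1.5 = 9 dB, so input = -11 + 9 = -2 dBV.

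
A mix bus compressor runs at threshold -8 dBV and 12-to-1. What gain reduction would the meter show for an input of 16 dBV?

16 dBV exceeds the threshold by 24 dB.
After 12:1 compression the overshoot becomes 24/12 = 2 dB.
So the signal is attenuated by 24 − 2 = 22 dB.

22 dB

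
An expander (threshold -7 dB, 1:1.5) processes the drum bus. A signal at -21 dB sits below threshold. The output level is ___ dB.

-28 dB

Below threshold, a 1:1.5 expander applies gain = (1.5−1)×(T − x) of attenuation.
(1.5−1) × 14 = 7 dB, so output = -21 − 7 = -28 dB.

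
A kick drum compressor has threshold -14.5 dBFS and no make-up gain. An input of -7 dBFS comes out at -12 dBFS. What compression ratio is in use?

Input overshoot = -7 − (-14.5) = 7.5 dB; output overshoot = -12 − (-14.5) = 2.5 dB.
Ratio = 7.5 / 2.5 = 3.

3:1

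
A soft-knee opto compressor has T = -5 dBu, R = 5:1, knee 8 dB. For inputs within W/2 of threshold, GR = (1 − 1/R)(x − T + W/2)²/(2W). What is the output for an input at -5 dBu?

x − T + W/2 = -5 − (-5) + 4 = 4.
GR = (1 − 1/5) × 4² / 16 = 0.8 × 16 / 16 = 0.8 dB.
Output = -5 − 0.8 = -5.8 dBu.

-5.8 dBu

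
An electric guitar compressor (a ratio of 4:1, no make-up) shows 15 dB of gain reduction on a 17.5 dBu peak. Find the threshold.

-2.5 dBu

Input is 20 dB above T (since output overshoot × R = input overshoot: (2.5 − T)·4 = 17.5 − T gives T = -2.5 dBu).
Check: -2.5 + (17.5 − (-2.5))/4 = -2.5 + 5 = 2.5 dBu. ✓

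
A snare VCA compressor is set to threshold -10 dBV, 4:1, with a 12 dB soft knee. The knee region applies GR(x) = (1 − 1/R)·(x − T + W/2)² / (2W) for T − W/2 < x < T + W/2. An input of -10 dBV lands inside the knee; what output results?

x − T + W/2 = -10 − (-10) + 6 = 6.
GR = (1 − 1/4) × 6² / 24 = 0.75 × 36 / 24 = 1.125 dB.
Output = -10 − 1.125 = -11.125 dBV.

-11.125 dBV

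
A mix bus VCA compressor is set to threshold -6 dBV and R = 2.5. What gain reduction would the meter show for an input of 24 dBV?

Overshoot = 24 − (-6) = 30 dB.
A 2.5:1 ratio leaves 12 dB of that excess.
So the signal is attenuated by 30 − 12 = 18 dB.

18 dB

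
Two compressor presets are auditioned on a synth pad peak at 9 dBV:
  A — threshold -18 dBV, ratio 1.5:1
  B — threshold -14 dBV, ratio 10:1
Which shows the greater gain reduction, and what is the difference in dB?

A: 27 dB over, compressed to 18 dB over, so 9 dB of GR.
B: 23 dB over, compressed to 2.3 dB over, so 20.7 dB of GR.
B applies 11.7 dB more gain reduction.

B, by 11.7 dB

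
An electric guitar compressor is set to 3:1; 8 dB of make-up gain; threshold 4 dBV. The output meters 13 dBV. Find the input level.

7 dBV

Remove make-up: 13 − 8 = 5 dBV.
Post-compression overshoot = 5 − 4 = 1 dB.
Input overshoot = R × output overshoot = 3 dB → input = 4 + 3 = 7 dBV.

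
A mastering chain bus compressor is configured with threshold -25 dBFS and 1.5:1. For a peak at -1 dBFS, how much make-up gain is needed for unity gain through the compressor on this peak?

Overshoot 24 dB → 24/1.5 = 16 dB after compression, so the compressed level is -25 + 16 = -9 dBFS.
Make-up = target − compressed = -1 − (-9) = 8 dB.

8 dB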